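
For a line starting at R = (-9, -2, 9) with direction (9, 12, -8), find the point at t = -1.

P(t) = R + t·d
  = (-9 + 9·(-1), -2 + 12·(-1), 9 + (-8)·(-1))
  = (-9 - 9, -2 - 12, 9 + 8)
  = (-18, -14, 17)

(-18, -14, 17)


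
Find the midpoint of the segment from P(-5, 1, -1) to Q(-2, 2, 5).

M = ((x₁+x₂)/2, (y₁+y₂)/2, (z₁+z₂)/2)
  = ((-5 - 2)/2, (1 + 2)/2, (-1 + 5)/2)
  = (-7/2, 3/2, 4/2)
  = (-3.5, 1.5, 2)

(-3.5, 1.5, 2)


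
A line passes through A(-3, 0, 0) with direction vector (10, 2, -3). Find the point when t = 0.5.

P(t) = A + t·d
  = (-3 + 10·0.5, 0 + 2·0.5, 0 + (-3)·0.5)
  = (-3 + 5, 0 + 1, 0 - 1.5)
  = (2, 1, -1.5)

(2, 1, -1.5)


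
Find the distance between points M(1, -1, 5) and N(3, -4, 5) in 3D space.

d = √[(x₂-x₁)² + (y₂-y₁)² + (z₂-z₁)²]
  = √[2² + (-3)² + 0²]
  = √[4 + 9 + 0]
  = √13
  ≈ 3.606

3.606


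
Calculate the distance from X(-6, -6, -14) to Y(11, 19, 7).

d = √[(x₂-x₁)² + (y₂-y₁)² + (z₂-z₁)²]
  = √[17² + 25² + 21²]
  = √[289 + 625 + 441]
  = √1355
  ≈ 36.81

36.81


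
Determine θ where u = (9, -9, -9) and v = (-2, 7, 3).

u·v = 9·(-2) + (-9)·7 + (-9)·3 = -18 - 63 - 27 = -108
|u| = √(9² + (-9)² + (-9)²) = √243 ≈ 15.59
|v| = √((-2)² + 7² + 3²) = √62 ≈ 7.874
cos θ = (u·v)/(|u||v|) = -108/(15.59·7.874) ≈ -0.8799
θ = arccos(-0.8799) ≈ 151.6°

151.6°


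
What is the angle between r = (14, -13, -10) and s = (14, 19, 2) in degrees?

r·s = 14·14 + (-13)·19 + (-10)·2 = 196 - 247 - 20 = -71
|r| = √(14² + (-13)² + (-10)²) = √465 ≈ 21.56
|s| = √(14² + 19² + 2²) = √561 ≈ 23.69
cos θ = (r·s)/(|r||s|) = -71/(21.56·23.69) ≈ -0.139
θ = arccos(-0.139) ≈ 97.99°

97.99°


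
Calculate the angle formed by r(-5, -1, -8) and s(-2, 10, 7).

r·s = (-5)·(-2) + (-1)·10 + (-8)·7 = 10 - 10 - 56 = -56
|r| = √((-5)² + (-1)² + (-8)²) = √90 ≈ 9.487
|s| = √((-2)² + 10² + 7²) = √153 ≈ 12.37
cos θ = (r·s)/(|r||s|) = -56/(9.487·12.37) ≈ -0.4772
θ = arccos(-0.4772) ≈ 118.5°

118.5°


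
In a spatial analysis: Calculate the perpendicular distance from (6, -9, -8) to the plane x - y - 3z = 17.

distance = |a·x₀ + b·y₀ + c·z₀ - d| / √(a² + b² + c²)
  = |1·6 + (-1)·(-9) + (-3)·(-8) - 17| / √(1² + (-1)² + (-3)²)
  = |6 + 9 + 24 - 17| / √(1 + 1 + 9)
  = |22| / √11
  = 22 / 3.317
  ≈ 6.633

6.633


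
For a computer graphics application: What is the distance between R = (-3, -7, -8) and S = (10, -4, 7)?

d = √[(x₂-x₁)² + (y₂-y₁)² + (z₂-z₁)²]
  = √[13² + 3² + 15²]
  = √[169 + 9 + 225]
  = √403
  ≈ 20.07

20.07


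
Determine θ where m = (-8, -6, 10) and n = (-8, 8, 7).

m·n = (-8)·(-8) + (-6)·8 + 10·7 = 64 - 48 + 70 = 86
|m| = √((-8)² + (-6)² + 10²) = √200 ≈ 14.14
|n| = √((-8)² + 8² + 7²) = √177 ≈ 13.3
cos θ = (m·n)/(|m||n|) = 86/(14.14·13.3) ≈ 0.4571
θ = arccos(0.4571) ≈ 62.8°

62.8°


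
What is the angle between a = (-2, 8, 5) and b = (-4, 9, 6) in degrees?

a·b = (-2)·(-4) + 8·9 + 5·6 = 8 + 72 + 30 = 110
|a| = √((-2)² + 8² + 5²) = √93 ≈ 9.644
|b| = √((-4)² + 9² + 6²) = √133 ≈ 11.53
cos θ = (a·b)/(|a||b|) = 110/(9.644·11.53) ≈ 0.9891
θ = arccos(0.9891) ≈ 8.48°

8.48°


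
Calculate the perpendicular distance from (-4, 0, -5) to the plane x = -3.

distance = |a·x₀ + b·y₀ + c·z₀ - d| / √(a² + b² + c²)
  = |1·(-4) + 0·0 + 0·(-5) - (-3)| / √(1² + 0² + 0²)
  = |-4 + 0 + 0 + 3| / √(1 + 0 + 0)
  = |-1| / √1
  = 1 / 1
  ≈ 1

1


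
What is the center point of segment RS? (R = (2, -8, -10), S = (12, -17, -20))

M = ((x₁+x₂)/2, (y₁+y₂)/2, (z₁+z₂)/2)
  = ((2 + 12)/2, (-8 - 17)/2, (-10 - 20)/2)
  = (14/2, -25/2, -30/2)
  = (7, -12.5, -15)

(7, -12.5, -15)


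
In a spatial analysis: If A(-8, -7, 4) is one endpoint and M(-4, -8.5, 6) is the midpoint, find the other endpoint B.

B = 2M - A
  = (2·(-4) - (-8), 2·(-8.5) - (-7), 2·6 - 4)
  = (-8 + 8, -17 + 7, 12 - 4)
  = (0, -10, 8)

(0, -10, 8)


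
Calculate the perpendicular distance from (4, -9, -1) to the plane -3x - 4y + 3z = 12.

distance = |a·x₀ + b·y₀ + c·z₀ - d| / √(a² + b² + c²)
  = |(-3)·4 + (-4)·(-9) + 3·(-1) - 12| / √((-3)² + (-4)² + 3²)
  = |-12 + 36 - 3 - 12| / √(9 + 16 + 9)
  = |9| / √34
  = 9 / 5.831
  ≈ 1.543

1.543


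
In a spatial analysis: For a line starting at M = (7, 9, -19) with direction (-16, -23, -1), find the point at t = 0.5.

P(t) = M + t·d
  = (7 + (-16)·0.5, 9 + (-23)·0.5, -19 + (-1)·0.5)
  = (7 - 8, 9 - 11.5, -19 - 0.5)
  = (-1, -2.5, -19.5)

(-1, -2.5, -19.5)


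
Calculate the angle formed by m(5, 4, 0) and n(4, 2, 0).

m·n = 5·4 + 4·2 + 0·0 = 20 + 8 + 0 = 28
|m| = √(5² + 4² + 0²) = √41 ≈ 6.403
|n| = √(4² + 2² + 0²) = √20 ≈ 4.472
cos θ = (m·n)/(|m||n|) = 28/(6.403·4.472) ≈ 0.9778
θ = arccos(0.9778) ≈ 12.09°

12.09°


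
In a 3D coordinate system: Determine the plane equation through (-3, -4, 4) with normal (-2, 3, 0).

The plane through P with normal n = (a, b, c) satisfies n·(r - P) = 0,
i.e. ax + by + cz = a·x₀ + b·y₀ + c·z₀.
d = (-2)·(-3) + 3·(-4) + 0·4
  = 6 - 12 + 0
  = -6
Equation: -2x + 3y = -6

-2x + 3y = -6


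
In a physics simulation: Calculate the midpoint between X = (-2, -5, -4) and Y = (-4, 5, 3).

M = ((x₁+x₂)/2, (y₁+y₂)/2, (z₁+z₂)/2)
  = ((-2 - 4)/2, (-5 + 5)/2, (-4 + 3)/2)
  = (-6/2, 0/2, -1/2)
  = (-3, 0, -0.5)

(-3, 0, -0.5)


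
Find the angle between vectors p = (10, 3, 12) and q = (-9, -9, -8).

p·q = 10·(-9) + 3·(-9) + 12·(-8) = -90 - 27 - 96 = -213
|p| = √(10² + 3² + 12²) = √253 ≈ 15.91
|q| = √((-9)² + (-9)² + (-8)²) = √226 ≈ 15.03
cos θ = (p·q)/(|p||q|) = -213/(15.91·15.03) ≈ -0.8908
θ = arccos(-0.8908) ≈ 153°

153°


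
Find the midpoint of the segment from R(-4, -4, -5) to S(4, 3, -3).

M = ((x₁+x₂)/2, (y₁+y₂)/2, (z₁+z₂)/2)
  = ((-4 + 4)/2, (-4 + 3)/2, (-5 - 3)/2)
  = (0/2, -1/2, -8/2)
  = (0, -0.5, -4)

(0, -0.5, -4)


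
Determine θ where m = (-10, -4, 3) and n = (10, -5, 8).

m·n = (-10)·10 + (-4)·(-5) + 3·8 = -100 + 20 + 24 = -56
|m| = √((-10)² + (-4)² + 3²) = √125 ≈ 11.18
|n| = √(10² + (-5)² + 8²) = √189 ≈ 13.75
cos θ = (m·n)/(|m||n|) = -56/(11.18·13.75) ≈ -0.3643
θ = arccos(-0.3643) ≈ 111.4°

111.4°


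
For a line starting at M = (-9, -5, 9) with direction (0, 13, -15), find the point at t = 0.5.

P(t) = M + t·d
  = (-9 + 0·0.5, -5 + 13·0.5, 9 + (-15)·0.5)
  = (-9 + 0, -5 + 6.5, 9 - 7.5)
  = (-9, 1.5, 1.5)

(-9, 1.5, 1.5)


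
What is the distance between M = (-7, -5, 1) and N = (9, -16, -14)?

d = √[(x₂-x₁)² + (y₂-y₁)² + (z₂-z₁)²]
  = √[16² + (-11)² + (-15)²]
  = √[256 + 121 + 225]
  = √602
  ≈ 24.54

24.54


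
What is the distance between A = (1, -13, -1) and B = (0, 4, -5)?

d = √[(x₂-x₁)² + (y₂-y₁)² + (z₂-z₁)²]
  = √[(-1)² + 17² + (-4)²]
  = √[1 + 289 + 16]
  = √306
  ≈ 17.49

17.49


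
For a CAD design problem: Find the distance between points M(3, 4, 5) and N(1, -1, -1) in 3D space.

d = √[(x₂-x₁)² + (y₂-y₁)² + (z₂-z₁)²]
  = √[(-2)² + (-5)² + (-6)²]
  = √[4 + 25 + 36]
  = √65
  ≈ 8.062

8.062


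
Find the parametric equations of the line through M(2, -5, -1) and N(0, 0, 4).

Direction vector d = N - M = (0 - 2, 0 + 5, 4 + 1) = (-2, 5, 5)
Parametric form r = M + t·d:
x = 2 - 2t, y = -5 + 5t, z = -1 + 5t

x = 2 - 2t, y = -5 + 5t, z = -1 + 5t


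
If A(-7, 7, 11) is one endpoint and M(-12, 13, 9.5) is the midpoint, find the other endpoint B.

B = 2M - A
  = (2·(-12) - (-7), 2·13 - 7, 2·9.5 - 11)
  = (-24 + 7, 26 - 7, 19 - 11)
  = (-17, 19, 8)

(-17, 19, 8)


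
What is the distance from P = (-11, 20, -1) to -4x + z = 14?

distance = |a·x₀ + b·y₀ + c·z₀ - d| / √(a² + b² + c²)
  = |(-4)·(-11) + 0·20 + 1·(-1) - 14| / √((-4)² + 0² + 1²)
  = |44 + 0 - 1 - 14| / √(16 + 0 + 1)
  = |29| / √17
  = 29 / 4.123
  ≈ 7.034

7.034


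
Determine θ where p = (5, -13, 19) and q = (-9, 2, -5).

p·q = 5·(-9) + (-13)·2 + 19·(-5) = -45 - 26 - 95 = -166
|p| = √(5² + (-13)² + 19²) = √555 ≈ 23.56
|q| = √((-9)² + 2² + (-5)²) = √110 ≈ 10.49
cos θ = (p·q)/(|p||q|) = -166/(23.56·10.49) ≈ -0.6718
θ = arccos(-0.6718) ≈ 132.2°

132.2°


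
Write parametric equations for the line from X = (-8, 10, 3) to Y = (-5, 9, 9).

Direction vector d = Y - X = (-5 + 8, 9 - 10, 9 - 3) = (3, -1, 6)
Parametric form r = X + t·d:
x = -8 + 3t, y = 10 - t, z = 3 + 6t

x = -8 + 3t, y = 10 - t, z = 3 + 6t


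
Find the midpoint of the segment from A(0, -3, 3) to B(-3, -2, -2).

M = ((x₁+x₂)/2, (y₁+y₂)/2, (z₁+z₂)/2)
  = ((0 - 3)/2, (-3 - 2)/2, (3 - 2)/2)
  = (-3/2, -5/2, 1/2)
  = (-1.5, -2.5, 0.5)

(-1.5, -2.5, 0.5)


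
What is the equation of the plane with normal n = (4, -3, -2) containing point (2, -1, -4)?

The plane through P with normal n = (a, b, c) satisfies n·(r - P) = 0,
i.e. ax + by + cz = a·x₀ + b·y₀ + c·z₀.
d = 4·2 + (-3)·(-1) + (-2)·(-4)
  = 8 + 3 + 8
  = 19
Equation: 4x - 3y - 2z = 19

4x - 3y - 2z = 19


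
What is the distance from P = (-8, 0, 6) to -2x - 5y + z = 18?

distance = |a·x₀ + b·y₀ + c·z₀ - d| / √(a² + b² + c²)
  = |(-2)·(-8) + (-5)·0 + 1·6 - 18| / √((-2)² + (-5)² + 1²)
  = |16 + 0 + 6 - 18| / √(4 + 25 + 1)
  = |4| / √30
  = 4 / 5.477
  ≈ 0.7303

0.7303


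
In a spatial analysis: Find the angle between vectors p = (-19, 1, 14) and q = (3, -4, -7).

p·q = (-19)·3 + 1·(-4) + 14·(-7) = -57 - 4 - 98 = -159
|p| = √((-19)² + 1² + 14²) = √558 ≈ 23.62
|q| = √(3² + (-4)² + (-7)²) = √74 ≈ 8.602
cos θ = (p·q)/(|p||q|) = -159/(23.62·8.602) ≈ -0.7825
θ = arccos(-0.7825) ≈ 141.5°

141.5°


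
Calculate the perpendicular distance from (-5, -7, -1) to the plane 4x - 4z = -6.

distance = |a·x₀ + b·y₀ + c·z₀ - d| / √(a² + b² + c²)
  = |4·(-5) + 0·(-7) + (-4)·(-1) - (-6)| / √(4² + 0² + (-4)²)
  = |-20 + 0 + 4 + 6| / √(16 + 0 + 16)
  = |-10| / √32
  = 10 / 5.657
  ≈ 1.768

1.768


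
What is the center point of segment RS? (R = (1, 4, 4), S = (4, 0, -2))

M = ((x₁+x₂)/2, (y₁+y₂)/2, (z₁+z₂)/2)
  = ((1 + 4)/2, (4 + 0)/2, (4 - 2)/2)
  = (5/2, 4/2, 2/2)
  = (2.5, 2, 1)

(2.5, 2, 1)


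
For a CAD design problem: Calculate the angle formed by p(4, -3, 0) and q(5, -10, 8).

p·q = 4·5 + (-3)·(-10) + 0·8 = 20 + 30 + 0 = 50
|p| = √(4² + (-3)² + 0²) = √25 ≈ 5
|q| = √(5² + (-10)² + 8²) = √189 ≈ 13.75
cos θ = (p·q)/(|p||q|) = 50/(5·13.75) ≈ 0.7274
θ = arccos(0.7274) ≈ 43.33°

43.33°


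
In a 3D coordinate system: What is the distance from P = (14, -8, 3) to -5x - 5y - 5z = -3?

distance = |a·x₀ + b·y₀ + c·z₀ - d| / √(a² + b² + c²)
  = |(-5)·14 + (-5)·(-8) + (-5)·3 - (-3)| / √((-5)² + (-5)² + (-5)²)
  = |-70 + 40 - 15 + 3| / √(25 + 25 + 25)
  = |-42| / √75
  = 42 / 8.66
  ≈ 4.85

4.85


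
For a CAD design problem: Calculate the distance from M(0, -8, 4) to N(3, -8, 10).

d = √[(x₂-x₁)² + (y₂-y₁)² + (z₂-z₁)²]
  = √[3² + 0² + 6²]
  = √[9 + 0 + 36]
  = √45
  ≈ 6.708

6.708


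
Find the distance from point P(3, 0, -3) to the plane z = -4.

distance = |a·x₀ + b·y₀ + c·z₀ - d| / √(a² + b² + c²)
  = |0·3 + 0·0 + 1·(-3) - (-4)| / √(0² + 0² + 1²)
  = |0 + 0 - 3 + 4| / √(0 + 0 + 1)
  = |1| / √1
  = 1 / 1
  ≈ 1

1


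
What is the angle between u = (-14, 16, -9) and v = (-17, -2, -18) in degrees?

u·v = (-14)·(-17) + 16·(-2) + (-9)·(-18) = 238 - 32 + 162 = 368
|u| = √((-14)² + 16² + (-9)²) = √533 ≈ 23.09
|v| = √((-17)² + (-2)² + (-18)²) = √617 ≈ 24.84
cos θ = (u·v)/(|u||v|) = 368/(23.09·24.84) ≈ 0.6417
θ = arccos(0.6417) ≈ 50.08°

50.08°


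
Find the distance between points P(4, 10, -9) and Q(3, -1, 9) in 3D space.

d = √[(x₂-x₁)² + (y₂-y₁)² + (z₂-z₁)²]
  = √[(-1)² + (-11)² + 18²]
  = √[1 + 121 + 324]
  = √446
  ≈ 21.12

21.12


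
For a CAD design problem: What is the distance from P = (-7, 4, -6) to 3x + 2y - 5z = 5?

distance = |a·x₀ + b·y₀ + c·z₀ - d| / √(a² + b² + c²)
  = |3·(-7) + 2·4 + (-5)·(-6) - 5| / √(3² + 2² + (-5)²)
  = |-21 + 8 + 30 - 5| / √(9 + 4 + 25)
  = |12| / √38
  = 12 / 6.164
  ≈ 1.947

1.947


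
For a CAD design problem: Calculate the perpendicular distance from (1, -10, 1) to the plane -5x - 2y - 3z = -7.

distance = |a·x₀ + b·y₀ + c·z₀ - d| / √(a² + b² + c²)
  = |(-5)·1 + (-2)·(-10) + (-3)·1 - (-7)| / √((-5)² + (-2)² + (-3)²)
  = |-5 + 20 - 3 + 7| / √(25 + 4 + 9)
  = |19| / √38
  = 19 / 6.164
  ≈ 3.082

3.082


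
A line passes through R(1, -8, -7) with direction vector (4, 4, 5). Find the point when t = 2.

P(t) = R + t·d
  = (1 + 4·2, -8 + 4·2, -7 + 5·2)
  = (1 + 8, -8 + 8, -7 + 10)
  = (9, 0, 3)

(9, 0, 3)


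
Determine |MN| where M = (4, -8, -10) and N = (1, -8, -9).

d = √[(x₂-x₁)² + (y₂-y₁)² + (z₂-z₁)²]
  = √[(-3)² + 0² + 1²]
  = √[9 + 0 + 1]
  = √10
  ≈ 3.162

3.162


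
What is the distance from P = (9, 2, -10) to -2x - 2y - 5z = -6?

distance = |a·x₀ + b·y₀ + c·z₀ - d| / √(a² + b² + c²)
  = |(-2)·9 + (-2)·2 + (-5)·(-10) - (-6)| / √((-2)² + (-2)² + (-5)²)
  = |-18 - 4 + 50 + 6| / √(4 + 4 + 25)
  = |34| / √33
  = 34 / 5.745
  ≈ 5.919

5.919


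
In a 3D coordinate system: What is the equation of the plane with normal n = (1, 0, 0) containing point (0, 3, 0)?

The plane through P with normal n = (a, b, c) satisfies n·(r - P) = 0,
i.e. ax + by + cz = a·x₀ + b·y₀ + c·z₀.
d = 1·0 + 0·3 + 0·0
  = 0 + 0 + 0
  = 0
Equation: x = 0

x = 0


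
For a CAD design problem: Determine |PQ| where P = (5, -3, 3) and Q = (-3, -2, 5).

d = √[(x₂-x₁)² + (y₂-y₁)² + (z₂-z₁)²]
  = √[(-8)² + 1² + 2²]
  = √[64 + 1 + 4]
  = √69
  ≈ 8.307

8.307


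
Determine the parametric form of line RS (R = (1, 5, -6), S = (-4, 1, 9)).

Direction vector d = S - R = (-4 - 1, 1 - 5, 9 + 6) = (-5, -4, 15)
Parametric form r = R + t·d:
x = 1 - 5t, y = 5 - 4t, z = -6 + 15t

x = 1 - 5t, y = 5 - 4t, z = -6 + 15t


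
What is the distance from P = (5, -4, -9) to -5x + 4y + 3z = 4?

distance = |a·x₀ + b·y₀ + c·z₀ - d| / √(a² + b² + c²)
  = |(-5)·5 + 4·(-4) + 3·(-9) - 4| / √((-5)² + 4² + 3²)
  = |-25 - 16 - 27 - 4| / √(25 + 16 + 9)
  = |-72| / √50
  = 72 / 7.071
  ≈ 10.18

10.18


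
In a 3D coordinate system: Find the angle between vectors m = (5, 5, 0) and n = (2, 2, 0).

m·n = 5·2 + 5·2 + 0·0 = 10 + 10 + 0 = 20
|m| = √(5² + 5² + 0²) = √50 ≈ 7.071
|n| = √(2² + 2² + 0²) = √8 ≈ 2.828
cos θ = (m·n)/(|m||n|) = 20/(7.071·2.828) ≈ 1
θ = arccos(1) ≈ 0°

0°


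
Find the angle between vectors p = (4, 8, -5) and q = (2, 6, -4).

p·q = 4·2 + 8·6 + (-5)·(-4) = 8 + 48 + 20 = 76
|p| = √(4² + 8² + (-5)²) = √105 ≈ 10.25
|q| = √(2² + 6² + (-4)²) = √56 ≈ 7.483
cos θ = (p·q)/(|p||q|) = 76/(10.25·7.483) ≈ 0.9911
θ = arccos(0.9911) ≈ 7.643°

7.643°


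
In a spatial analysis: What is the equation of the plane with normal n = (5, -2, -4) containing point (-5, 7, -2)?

The plane through P with normal n = (a, b, c) satisfies n·(r - P) = 0,
i.e. ax + by + cz = a·x₀ + b·y₀ + c·z₀.
d = 5·(-5) + (-2)·7 + (-4)·(-2)
  = -25 - 14 + 8
  = -31
Equation: 5x - 2y - 4z = -31

5x - 2y - 4z = -31


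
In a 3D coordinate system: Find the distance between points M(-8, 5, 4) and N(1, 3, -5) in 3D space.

d = √[(x₂-x₁)² + (y₂-y₁)² + (z₂-z₁)²]
  = √[9² + (-2)² + (-9)²]
  = √[81 + 4 + 81]
  = √166
  ≈ 12.88

12.88


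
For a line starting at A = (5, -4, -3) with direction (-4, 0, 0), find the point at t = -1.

P(t) = A + t·d
  = (5 + (-4)·(-1), -4 + 0·(-1), -3 + 0·(-1))
  = (5 + 4, -4 + 0, -3 + 0)
  = (9, -4, -3)

(9, -4, -3)


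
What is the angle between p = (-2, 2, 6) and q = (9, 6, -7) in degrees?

p·q = (-2)·9 + 2·6 + 6·(-7) = -18 + 12 - 42 = -48
|p| = √((-2)² + 2² + 6²) = √44 ≈ 6.633
|q| = √(9² + 6² + (-7)²) = √166 ≈ 12.88
cos θ = (p·q)/(|p||q|) = -48/(6.633·12.88) ≈ -0.5616
θ = arccos(-0.5616) ≈ 124.2°

124.2°


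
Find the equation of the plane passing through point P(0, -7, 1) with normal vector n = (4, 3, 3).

The plane through P with normal n = (a, b, c) satisfies n·(r - P) = 0,
i.e. ax + by + cz = a·x₀ + b·y₀ + c·z₀.
d = 4·0 + 3·(-7) + 3·1
  = 0 - 21 + 3
  = -18
Equation: 4x + 3y + 3z = -18

4x + 3y + 3z = -18


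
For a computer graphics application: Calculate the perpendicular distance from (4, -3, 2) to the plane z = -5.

distance = |a·x₀ + b·y₀ + c·z₀ - d| / √(a² + b² + c²)
  = |0·4 + 0·(-3) + 1·2 - (-5)| / √(0² + 0² + 1²)
  = |0 + 0 + 2 + 5| / √(0 + 0 + 1)
  = |7| / √1
  = 7 / 1
  ≈ 7

7


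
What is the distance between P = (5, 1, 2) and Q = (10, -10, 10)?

d = √[(x₂-x₁)² + (y₂-y₁)² + (z₂-z₁)²]
  = √[5² + (-11)² + 8²]
  = √[25 + 121 + 64]
  = √210
  ≈ 14.49

14.49


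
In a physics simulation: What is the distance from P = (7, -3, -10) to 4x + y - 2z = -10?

distance = |a·x₀ + b·y₀ + c·z₀ - d| / √(a² + b² + c²)
  = |4·7 + 1·(-3) + (-2)·(-10) - (-10)| / √(4² + 1² + (-2)²)
  = |28 - 3 + 20 + 10| / √(16 + 1 + 4)
  = |55| / √21
  = 55 / 4.583
  ≈ 12

12


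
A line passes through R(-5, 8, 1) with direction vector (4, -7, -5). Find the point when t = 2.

P(t) = R + t·d
  = (-5 + 4·2, 8 + (-7)·2, 1 + (-5)·2)
  = (-5 + 8, 8 - 14, 1 - 10)
  = (3, -6, -9)

(3, -6, -9)


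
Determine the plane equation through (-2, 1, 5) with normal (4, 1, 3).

The plane through P with normal n = (a, b, c) satisfies n·(r - P) = 0,
i.e. ax + by + cz = a·x₀ + b·y₀ + c·z₀.
d = 4·(-2) + 1·1 + 3·5
  = -8 + 1 + 15
  = 8
Equation: 4x + y + 3z = 8

4x + y + 3z = 8


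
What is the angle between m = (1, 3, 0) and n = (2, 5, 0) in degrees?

m·n = 1·2 + 3·5 + 0·0 = 2 + 15 + 0 = 17
|m| = √(1² + 3² + 0²) = √10 ≈ 3.162
|n| = √(2² + 5² + 0²) = √29 ≈ 5.385
cos θ = (m·n)/(|m||n|) = 17/(3.162·5.385) ≈ 0.9983
θ = arccos(0.9983) ≈ 3.366°

3.366°


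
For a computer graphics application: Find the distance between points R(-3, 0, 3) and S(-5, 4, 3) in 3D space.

d = √[(x₂-x₁)² + (y₂-y₁)² + (z₂-z₁)²]
  = √[(-2)² + 4² + 0²]
  = √[4 + 16 + 0]
  = √20
  ≈ 4.472

4.472


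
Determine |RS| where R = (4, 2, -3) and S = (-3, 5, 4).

d = √[(x₂-x₁)² + (y₂-y₁)² + (z₂-z₁)²]
  = √[(-7)² + 3² + 7²]
  = √[49 + 9 + 49]
  = √107
  ≈ 10.34

10.34


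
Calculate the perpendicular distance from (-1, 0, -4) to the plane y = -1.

distance = |a·x₀ + b·y₀ + c·z₀ - d| / √(a² + b² + c²)
  = |0·(-1) + 1·0 + 0·(-4) - (-1)| / √(0² + 1² + 0²)
  = |0 + 0 + 0 + 1| / √(0 + 1 + 0)
  = |1| / √1
  = 1 / 1
  ≈ 1

1


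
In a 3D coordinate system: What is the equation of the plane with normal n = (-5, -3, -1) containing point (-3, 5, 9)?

The plane through P with normal n = (a, b, c) satisfies n·(r - P) = 0,
i.e. ax + by + cz = a·x₀ + b·y₀ + c·z₀.
d = (-5)·(-3) + (-3)·5 + (-1)·9
  = 15 - 15 - 9
  = -9
Equation: -5x - 3y - z = -9

-5x - 3y - z = -9


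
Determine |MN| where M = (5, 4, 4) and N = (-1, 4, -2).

d = √[(x₂-x₁)² + (y₂-y₁)² + (z₂-z₁)²]
  = √[(-6)² + 0² + (-6)²]
  = √[36 + 0 + 36]
  = √72
  ≈ 8.485

8.485


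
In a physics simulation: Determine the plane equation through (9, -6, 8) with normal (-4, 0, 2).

The plane through P with normal n = (a, b, c) satisfies n·(r - P) = 0,
i.e. ax + by + cz = a·x₀ + b·y₀ + c·z₀.
d = (-4)·9 + 0·(-6) + 2·8
  = -36 + 0 + 16
  = -20
Equation: -4x + 2z = -20

-4x + 2z = -20


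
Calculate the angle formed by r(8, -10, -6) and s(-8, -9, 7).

r·s = 8·(-8) + (-10)·(-9) + (-6)·7 = -64 + 90 - 42 = -16
|r| = √(8² + (-10)² + (-6)²) = √200 ≈ 14.14
|s| = √((-8)² + (-9)² + 7²) = √194 ≈ 13.93
cos θ = (r·s)/(|r||s|) = -16/(14.14·13.93) ≈ -0.08123
θ = arccos(-0.08123) ≈ 94.66°

94.66°


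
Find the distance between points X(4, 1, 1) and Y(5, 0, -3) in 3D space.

d = √[(x₂-x₁)² + (y₂-y₁)² + (z₂-z₁)²]
  = √[1² + (-1)² + (-4)²]
  = √[1 + 1 + 16]
  = √18
  ≈ 4.243

4.243


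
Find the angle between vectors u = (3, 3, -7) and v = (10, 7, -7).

u·v = 3·10 + 3·7 + (-7)·(-7) = 30 + 21 + 49 = 100
|u| = √(3² + 3² + (-7)²) = √67 ≈ 8.185
|v| = √(10² + 7² + (-7)²) = √198 ≈ 14.07
cos θ = (u·v)/(|u||v|) = 100/(8.185·14.07) ≈ 0.8682
θ = arccos(0.8682) ≈ 29.75°

29.75°


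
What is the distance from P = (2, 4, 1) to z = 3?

distance = |a·x₀ + b·y₀ + c·z₀ - d| / √(a² + b² + c²)
  = |0·2 + 0·4 + 1·1 - 3| / √(0² + 0² + 1²)
  = |0 + 0 + 1 - 3| / √(0 + 0 + 1)
  = |-2| / √1
  = 2 / 1
  ≈ 2

2


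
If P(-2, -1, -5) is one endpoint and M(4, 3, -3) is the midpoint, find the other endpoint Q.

Q = 2M - P
  = (2·4 - (-2), 2·3 - (-1), 2·(-3) - (-5))
  = (8 + 2, 6 + 1, -6 + 5)
  = (10, 7, -1)

(10, 7, -1)


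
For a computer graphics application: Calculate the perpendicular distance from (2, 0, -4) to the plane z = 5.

distance = |a·x₀ + b·y₀ + c·z₀ - d| / √(a² + b² + c²)
  = |0·2 + 0·0 + 1·(-4) - 5| / √(0² + 0² + 1²)
  = |0 + 0 - 4 - 5| / √(0 + 0 + 1)
  = |-9| / √1
  = 9 / 1
  ≈ 9

9


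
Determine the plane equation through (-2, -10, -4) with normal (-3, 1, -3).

The plane through P with normal n = (a, b, c) satisfies n·(r - P) = 0,
i.e. ax + by + cz = a·x₀ + b·y₀ + c·z₀.
d = (-3)·(-2) + 1·(-10) + (-3)·(-4)
  = 6 - 10 + 12
  = 8
Equation: -3x + y - 3z = 8

-3x + y - 3z = 8


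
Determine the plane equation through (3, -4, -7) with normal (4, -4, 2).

The plane through P with normal n = (a, b, c) satisfies n·(r - P) = 0,
i.e. ax + by + cz = a·x₀ + b·y₀ + c·z₀.
d = 4·3 + (-4)·(-4) + 2·(-7)
  = 12 + 16 - 14
  = 14
Equation: 4x - 4y + 2z = 14

4x - 4y + 2z = 14


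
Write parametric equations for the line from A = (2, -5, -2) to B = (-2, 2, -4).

Direction vector d = B - A = (-2 - 2, 2 + 5, -4 + 2) = (-4, 7, -2)
Parametric form r = A + t·d:
x = 2 - 4t, y = -5 + 7t, z = -2 - 2t

x = 2 - 4t, y = -5 + 7t, z = -2 - 2t


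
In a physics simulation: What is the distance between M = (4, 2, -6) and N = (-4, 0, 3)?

d = √[(x₂-x₁)² + (y₂-y₁)² + (z₂-z₁)²]
  = √[(-8)² + (-2)² + 9²]
  = √[64 + 4 + 81]
  = √149
  ≈ 12.21

12.21


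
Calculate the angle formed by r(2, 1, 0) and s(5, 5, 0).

r·s = 2·5 + 1·5 + 0·0 = 10 + 5 + 0 = 15
|r| = √(2² + 1² + 0²) = √5 ≈ 2.236
|s| = √(5² + 5² + 0²) = √50 ≈ 7.071
cos θ = (r·s)/(|r||s|) = 15/(2.236·7.071) ≈ 0.9487
θ = arccos(0.9487) ≈ 18.43°

18.43°


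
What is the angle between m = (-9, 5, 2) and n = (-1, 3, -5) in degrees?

m·n = (-9)·(-1) + 5·3 + 2·(-5) = 9 + 15 - 10 = 14
|m| = √((-9)² + 5² + 2²) = √110 ≈ 10.49
|n| = √((-1)² + 3² + (-5)²) = √35 ≈ 5.916
cos θ = (m·n)/(|m||n|) = 14/(10.49·5.916) ≈ 0.2256
θ = arccos(0.2256) ≈ 76.96°

76.96°


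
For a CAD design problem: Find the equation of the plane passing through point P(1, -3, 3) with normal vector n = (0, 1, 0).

The plane through P with normal n = (a, b, c) satisfies n·(r - P) = 0,
i.e. ax + by + cz = a·x₀ + b·y₀ + c·z₀.
d = 0·1 + 1·(-3) + 0·3
  = 0 - 3 + 0
  = -3
Equation: y = -3

y = -3


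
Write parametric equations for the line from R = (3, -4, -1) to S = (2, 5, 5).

Direction vector d = S - R = (2 - 3, 5 + 4, 5 + 1) = (-1, 9, 6)
Parametric form r = R + t·d:
x = 3 - t, y = -4 + 9t, z = -1 + 6t

x = 3 - t, y = -4 + 9t, z = -1 + 6t


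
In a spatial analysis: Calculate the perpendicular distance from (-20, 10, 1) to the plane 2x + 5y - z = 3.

distance = |a·x₀ + b·y₀ + c·z₀ - d| / √(a² + b² + c²)
  = |2·(-20) + 5·10 + (-1)·1 - 3| / √(2² + 5² + (-1)²)
  = |-40 + 50 - 1 - 3| / √(4 + 25 + 1)
  = |6| / √30
  = 6 / 5.477
  ≈ 1.095

1.095


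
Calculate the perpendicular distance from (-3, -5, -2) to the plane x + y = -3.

distance = |a·x₀ + b·y₀ + c·z₀ - d| / √(a² + b² + c²)
  = |1·(-3) + 1·(-5) + 0·(-2) - (-3)| / √(1² + 1² + 0²)
  = |-3 - 5 + 0 + 3| / √(1 + 1 + 0)
  = |-5| / √2
  = 5 / 1.414
  ≈ 3.536

3.536


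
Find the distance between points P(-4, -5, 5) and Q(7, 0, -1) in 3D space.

d = √[(x₂-x₁)² + (y₂-y₁)² + (z₂-z₁)²]
  = √[11² + 5² + (-6)²]
  = √[121 + 25 + 36]
  = √182
  ≈ 13.49

13.49


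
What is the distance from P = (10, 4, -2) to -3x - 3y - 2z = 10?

distance = |a·x₀ + b·y₀ + c·z₀ - d| / √(a² + b² + c²)
  = |(-3)·10 + (-3)·4 + (-2)·(-2) - 10| / √((-3)² + (-3)² + (-2)²)
  = |-30 - 12 + 4 - 10| / √(9 + 9 + 4)
  = |-48| / √22
  = 48 / 4.69
  ≈ 10.23

10.23


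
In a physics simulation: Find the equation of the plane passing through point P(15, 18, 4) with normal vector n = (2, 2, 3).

The plane through P with normal n = (a, b, c) satisfies n·(r - P) = 0,
i.e. ax + by + cz = a·x₀ + b·y₀ + c·z₀.
d = 2·15 + 2·18 + 3·4
  = 30 + 36 + 12
  = 78
Equation: 2x + 2y + 3z = 78

2x + 2y + 3z = 78


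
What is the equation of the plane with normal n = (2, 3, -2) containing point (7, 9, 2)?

The plane through P with normal n = (a, b, c) satisfies n·(r - P) = 0,
i.e. ax + by + cz = a·x₀ + b·y₀ + c·z₀.
d = 2·7 + 3·9 + (-2)·2
  = 14 + 27 - 4
  = 37
Equation: 2x + 3y - 2z = 37

2x + 3y - 2z = 37


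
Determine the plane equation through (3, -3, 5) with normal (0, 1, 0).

The plane through P with normal n = (a, b, c) satisfies n·(r - P) = 0,
i.e. ax + by + cz = a·x₀ + b·y₀ + c·z₀.
d = 0·3 + 1·(-3) + 0·5
  = 0 - 3 + 0
  = -3
Equation: y = -3

y = -3


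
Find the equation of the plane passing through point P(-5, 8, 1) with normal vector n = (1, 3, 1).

The plane through P with normal n = (a, b, c) satisfies n·(r - P) = 0,
i.e. ax + by + cz = a·x₀ + b·y₀ + c·z₀.
d = 1·(-5) + 3·8 + 1·1
  = -5 + 24 + 1
  = 20
Equation: x + 3y + z = 20

x + 3y + z = 20


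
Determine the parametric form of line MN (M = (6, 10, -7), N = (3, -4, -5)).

Direction vector d = N - M = (3 - 6, -4 - 10, -5 + 7) = (-3, -14, 2)
Parametric form r = M + t·d:
x = 6 - 3t, y = 10 - 14t, z = -7 + 2t

x = 6 - 3t, y = 10 - 14t, z = -7 + 2t


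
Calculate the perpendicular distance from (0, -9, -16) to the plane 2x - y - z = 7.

distance = |a·x₀ + b·y₀ + c·z₀ - d| / √(a² + b² + c²)
  = |2·0 + (-1)·(-9) + (-1)·(-16) - 7| / √(2² + (-1)² + (-1)²)
  = |0 + 9 + 16 - 7| / √(4 + 1 + 1)
  = |18| / √6
  = 18 / 2.449
  ≈ 7.348

7.348


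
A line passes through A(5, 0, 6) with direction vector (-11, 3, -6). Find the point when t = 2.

P(t) = A + t·d
  = (5 + (-11)·2, 0 + 3·2, 6 + (-6)·2)
  = (5 - 22, 0 + 6, 6 - 12)
  = (-17, 6, -6)

(-17, 6, -6)


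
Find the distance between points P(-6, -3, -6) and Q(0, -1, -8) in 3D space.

d = √[(x₂-x₁)² + (y₂-y₁)² + (z₂-z₁)²]
  = √[6² + 2² + (-2)²]
  = √[36 + 4 + 4]
  = √44
  ≈ 6.633

6.633


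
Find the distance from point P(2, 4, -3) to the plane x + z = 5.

distance = |a·x₀ + b·y₀ + c·z₀ - d| / √(a² + b² + c²)
  = |1·2 + 0·4 + 1·(-3) - 5| / √(1² + 0² + 1²)
  = |2 + 0 - 3 - 5| / √(1 + 0 + 1)
  = |-6| / √2
  = 6 / 1.414
  ≈ 4.243

4.243


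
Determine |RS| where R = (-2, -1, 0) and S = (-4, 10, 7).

d = √[(x₂-x₁)² + (y₂-y₁)² + (z₂-z₁)²]
  = √[(-2)² + 11² + 7²]
  = √[4 + 121 + 49]
  = √174
  ≈ 13.19

13.19


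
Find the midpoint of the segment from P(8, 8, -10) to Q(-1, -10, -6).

M = ((x₁+x₂)/2, (y₁+y₂)/2, (z₁+z₂)/2)
  = ((8 - 1)/2, (8 - 10)/2, (-10 - 6)/2)
  = (7/2, -2/2, -16/2)
  = (3.5, -1, -8)

(3.5, -1, -8)


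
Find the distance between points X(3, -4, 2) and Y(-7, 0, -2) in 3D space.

d = √[(x₂-x₁)² + (y₂-y₁)² + (z₂-z₁)²]
  = √[(-10)² + 4² + (-4)²]
  = √[100 + 16 + 16]
  = √132
  ≈ 11.49

11.49


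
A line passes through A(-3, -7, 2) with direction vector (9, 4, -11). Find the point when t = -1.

P(t) = A + t·d
  = (-3 + 9·(-1), -7 + 4·(-1), 2 + (-11)·(-1))
  = (-3 - 9, -7 - 4, 2 + 11)
  = (-12, -11, 13)

(-12, -11, 13)


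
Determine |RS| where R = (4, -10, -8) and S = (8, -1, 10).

d = √[(x₂-x₁)² + (y₂-y₁)² + (z₂-z₁)²]
  = √[4² + 9² + 18²]
  = √[16 + 81 + 324]
  = √421
  ≈ 20.52

20.52


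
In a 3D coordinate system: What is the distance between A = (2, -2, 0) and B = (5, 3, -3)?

d = √[(x₂-x₁)² + (y₂-y₁)² + (z₂-z₁)²]
  = √[3² + 5² + (-3)²]
  = √[9 + 25 + 9]
  = √43
  ≈ 6.557

6.557


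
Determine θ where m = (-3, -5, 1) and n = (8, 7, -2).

m·n = (-3)·8 + (-5)·7 + 1·(-2) = -24 - 35 - 2 = -61
|m| = √((-3)² + (-5)² + 1²) = √35 ≈ 5.916
|n| = √(8² + 7² + (-2)²) = √117 ≈ 10.82
cos θ = (m·n)/(|m||n|) = -61/(5.916·10.82) ≈ -0.9532
θ = arccos(-0.9532) ≈ 162.4°

162.4°


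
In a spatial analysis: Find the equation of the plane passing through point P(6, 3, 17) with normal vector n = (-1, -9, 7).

The plane through P with normal n = (a, b, c) satisfies n·(r - P) = 0,
i.e. ax + by + cz = a·x₀ + b·y₀ + c·z₀.
d = (-1)·6 + (-9)·3 + 7·17
  = -6 - 27 + 119
  = 86
Equation: -x - 9y + 7z = 86

-x - 9y + 7z = 86


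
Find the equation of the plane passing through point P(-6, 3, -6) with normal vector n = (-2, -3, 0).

The plane through P with normal n = (a, b, c) satisfies n·(r - P) = 0,
i.e. ax + by + cz = a·x₀ + b·y₀ + c·z₀.
d = (-2)·(-6) + (-3)·3 + 0·(-6)
  = 12 - 9 + 0
  = 3
Equation: -2x - 3y = 3

-2x - 3y = 3


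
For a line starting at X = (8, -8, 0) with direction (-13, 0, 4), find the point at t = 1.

P(t) = X + t·d
  = (8 + (-13)·1, -8 + 0·1, 0 + 4·1)
  = (8 - 13, -8 + 0, 0 + 4)
  = (-5, -8, 4)

(-5, -8, 4)


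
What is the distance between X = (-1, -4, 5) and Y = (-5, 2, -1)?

d = √[(x₂-x₁)² + (y₂-y₁)² + (z₂-z₁)²]
  = √[(-4)² + 6² + (-6)²]
  = √[16 + 36 + 36]
  = √88
  ≈ 9.381

9.381


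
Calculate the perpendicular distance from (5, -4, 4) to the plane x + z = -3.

distance = |a·x₀ + b·y₀ + c·z₀ - d| / √(a² + b² + c²)
  = |1·5 + 0·(-4) + 1·4 - (-3)| / √(1² + 0² + 1²)
  = |5 + 0 + 4 + 3| / √(1 + 0 + 1)
  = |12| / √2
  = 12 / 1.414
  ≈ 8.485

8.485


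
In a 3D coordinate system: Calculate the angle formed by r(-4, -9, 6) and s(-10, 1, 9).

r·s = (-4)·(-10) + (-9)·1 + 6·9 = 40 - 9 + 54 = 85
|r| = √((-4)² + (-9)² + 6²) = √133 ≈ 11.53
|s| = √((-10)² + 1² + 9²) = √182 ≈ 13.49
cos θ = (r·s)/(|r||s|) = 85/(11.53·13.49) ≈ 0.5463
θ = arccos(0.5463) ≈ 56.88°

56.88°


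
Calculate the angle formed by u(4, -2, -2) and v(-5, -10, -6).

u·v = 4·(-5) + (-2)·(-10) + (-2)·(-6) = -20 + 20 + 12 = 12
|u| = √(4² + (-2)² + (-2)²) = √24 ≈ 4.899
|v| = √((-5)² + (-10)² + (-6)²) = √161 ≈ 12.69
cos θ = (u·v)/(|u||v|) = 12/(4.899·12.69) ≈ 0.193
θ = arccos(0.193) ≈ 78.87°

78.87°


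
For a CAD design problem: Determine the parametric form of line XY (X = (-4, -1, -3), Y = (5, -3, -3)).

Direction vector d = Y - X = (5 + 4, -3 + 1, -3 + 3) = (9, -2, 0)
Parametric form r = X + t·d:
x = -4 + 9t, y = -1 - 2t, z = -3

x = -4 + 9t, y = -1 - 2t, z = -3


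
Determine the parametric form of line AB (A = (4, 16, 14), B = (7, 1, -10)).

Direction vector d = B - A = (7 - 4, 1 - 16, -10 - 14) = (3, -15, -24)
Parametric form r = A + t·d:
x = 4 + 3t, y = 16 - 15t, z = 14 - 24t

x = 4 + 3t, y = 16 - 15t, z = 14 - 24t


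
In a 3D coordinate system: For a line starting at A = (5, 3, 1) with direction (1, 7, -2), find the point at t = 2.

P(t) = A + t·d
  = (5 + 1·2, 3 + 7·2, 1 + (-2)·2)
  = (5 + 2, 3 + 14, 1 - 4)
  = (7, 17, -3)

(7, 17, -3)


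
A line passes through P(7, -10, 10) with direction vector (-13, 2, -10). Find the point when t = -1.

P(t) = P + t·d
  = (7 + (-13)·(-1), -10 + 2·(-1), 10 + (-10)·(-1))
  = (7 + 13, -10 - 2, 10 + 10)
  = (20, -12, 20)

(20, -12, 20)


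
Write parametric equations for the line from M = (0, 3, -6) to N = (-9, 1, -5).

Direction vector d = N - M = (-9 + 0, 1 - 3, -5 + 6) = (-9, -2, 1)
Parametric form r = M + t·d:
x = 0 - 9t, y = 3 - 2t, z = -6 + t

x = 0 - 9t, y = 3 - 2t, z = -6 + t


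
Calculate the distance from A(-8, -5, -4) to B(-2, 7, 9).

d = √[(x₂-x₁)² + (y₂-y₁)² + (z₂-z₁)²]
  = √[6² + 12² + 13²]
  = √[36 + 144 + 169]
  = √349
  ≈ 18.68

18.68


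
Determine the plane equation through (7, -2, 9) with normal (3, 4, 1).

The plane through P with normal n = (a, b, c) satisfies n·(r - P) = 0,
i.e. ax + by + cz = a·x₀ + b·y₀ + c·z₀.
d = 3·7 + 4·(-2) + 1·9
  = 21 - 8 + 9
  = 22
Equation: 3x + 4y + z = 22

3x + 4y + z = 22


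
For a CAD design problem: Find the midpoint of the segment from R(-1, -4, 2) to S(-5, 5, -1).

M = ((x₁+x₂)/2, (y₁+y₂)/2, (z₁+z₂)/2)
  = ((-1 - 5)/2, (-4 + 5)/2, (2 - 1)/2)
  = (-6/2, 1/2, 1/2)
  = (-3, 0.5, 0.5)

(-3, 0.5, 0.5)


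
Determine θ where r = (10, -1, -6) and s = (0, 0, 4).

r·s = 10·0 + (-1)·0 + (-6)·4 = 0 + 0 - 24 = -24
|r| = √(10² + (-1)² + (-6)²) = √137 ≈ 11.7
|s| = √(0² + 0² + 4²) = √16 ≈ 4
cos θ = (r·s)/(|r||s|) = -24/(11.7·4) ≈ -0.5126
θ = arccos(-0.5126) ≈ 120.8°

120.8°


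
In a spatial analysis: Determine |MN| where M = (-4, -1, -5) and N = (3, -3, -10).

d = √[(x₂-x₁)² + (y₂-y₁)² + (z₂-z₁)²]
  = √[7² + (-2)² + (-5)²]
  = √[49 + 4 + 25]
  = √78
  ≈ 8.832

8.832


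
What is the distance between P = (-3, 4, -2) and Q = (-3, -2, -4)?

d = √[(x₂-x₁)² + (y₂-y₁)² + (z₂-z₁)²]
  = √[0² + (-6)² + (-2)²]
  = √[0 + 36 + 4]
  = √40
  ≈ 6.325

6.325


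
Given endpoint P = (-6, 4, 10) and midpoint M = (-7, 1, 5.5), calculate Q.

Q = 2M - P
  = (2·(-7) - (-6), 2·1 - 4, 2·5.5 - 10)
  = (-14 + 6, 2 - 4, 11 - 10)
  = (-8, -2, 1)

(-8, -2, 1)


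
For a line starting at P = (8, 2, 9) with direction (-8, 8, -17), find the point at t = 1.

P(t) = P + t·d
  = (8 + (-8)·1, 2 + 8·1, 9 + (-17)·1)
  = (8 - 8, 2 + 8, 9 - 17)
  = (0, 10, -8)

(0, 10, -8)


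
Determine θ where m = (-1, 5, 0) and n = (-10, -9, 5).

m·n = (-1)·(-10) + 5·(-9) + 0·5 = 10 - 45 + 0 = -35
|m| = √((-1)² + 5² + 0²) = √26 ≈ 5.099
|n| = √((-10)² + (-9)² + 5²) = √206 ≈ 14.35
cos θ = (m·n)/(|m||n|) = -35/(5.099·14.35) ≈ -0.4782
θ = arccos(-0.4782) ≈ 118.6°

118.6°


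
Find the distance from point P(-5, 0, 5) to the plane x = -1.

distance = |a·x₀ + b·y₀ + c·z₀ - d| / √(a² + b² + c²)
  = |1·(-5) + 0·0 + 0·5 - (-1)| / √(1² + 0² + 0²)
  = |-5 + 0 + 0 + 1| / √(1 + 0 + 0)
  = |-4| / √1
  = 4 / 1
  ≈ 4

4


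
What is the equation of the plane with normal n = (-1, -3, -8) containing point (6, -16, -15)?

The plane through P with normal n = (a, b, c) satisfies n·(r - P) = 0,
i.e. ax + by + cz = a·x₀ + b·y₀ + c·z₀.
d = (-1)·6 + (-3)·(-16) + (-8)·(-15)
  = -6 + 48 + 120
  = 162
Equation: -x - 3y - 8z = 162

-x - 3y - 8z = 162


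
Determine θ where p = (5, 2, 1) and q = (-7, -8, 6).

p·q = 5·(-7) + 2·(-8) + 1·6 = -35 - 16 + 6 = -45
|p| = √(5² + 2² + 1²) = √30 ≈ 5.477
|q| = √((-7)² + (-8)² + 6²) = √149 ≈ 12.21
cos θ = (p·q)/(|p||q|) = -45/(5.477·12.21) ≈ -0.6731
θ = arccos(-0.6731) ≈ 132.3°

132.3°


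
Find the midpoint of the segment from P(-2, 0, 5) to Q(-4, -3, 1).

M = ((x₁+x₂)/2, (y₁+y₂)/2, (z₁+z₂)/2)
  = ((-2 - 4)/2, (0 - 3)/2, (5 + 1)/2)
  = (-6/2, -3/2, 6/2)
  = (-3, -1.5, 3)

(-3, -1.5, 3)


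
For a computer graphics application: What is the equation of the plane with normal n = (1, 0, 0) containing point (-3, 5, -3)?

The plane through P with normal n = (a, b, c) satisfies n·(r - P) = 0,
i.e. ax + by + cz = a·x₀ + b·y₀ + c·z₀.
d = 1·(-3) + 0·5 + 0·(-3)
  = -3 + 0 + 0
  = -3
Equation: x = -3

x = -3


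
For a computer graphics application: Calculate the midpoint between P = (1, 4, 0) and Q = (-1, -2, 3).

M = ((x₁+x₂)/2, (y₁+y₂)/2, (z₁+z₂)/2)
  = ((1 - 1)/2, (4 - 2)/2, (0 + 3)/2)
  = (0/2, 2/2, 3/2)
  = (0, 1, 1.5)

(0, 1, 1.5)


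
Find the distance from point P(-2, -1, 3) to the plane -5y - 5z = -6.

distance = |a·x₀ + b·y₀ + c·z₀ - d| / √(a² + b² + c²)
  = |0·(-2) + (-5)·(-1) + (-5)·3 - (-6)| / √(0² + (-5)² + (-5)²)
  = |0 + 5 - 15 + 6| / √(0 + 25 + 25)
  = |-4| / √50
  = 4 / 7.071
  ≈ 0.5657

0.5657


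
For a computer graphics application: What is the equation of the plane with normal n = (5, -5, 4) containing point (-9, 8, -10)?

The plane through P with normal n = (a, b, c) satisfies n·(r - P) = 0,
i.e. ax + by + cz = a·x₀ + b·y₀ + c·z₀.
d = 5·(-9) + (-5)·8 + 4·(-10)
  = -45 - 40 - 40
  = -125
Equation: 5x - 5y + 4z = -125

5x - 5y + 4z = -125


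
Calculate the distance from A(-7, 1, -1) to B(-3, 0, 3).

d = √[(x₂-x₁)² + (y₂-y₁)² + (z₂-z₁)²]
  = √[4² + (-1)² + 4²]
  = √[16 + 1 + 16]
  = √33
  ≈ 5.745

5.745


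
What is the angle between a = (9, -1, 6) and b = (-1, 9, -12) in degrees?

a·b = 9·(-1) + (-1)·9 + 6·(-12) = -9 - 9 - 72 = -90
|a| = √(9² + (-1)² + 6²) = √118 ≈ 10.86
|b| = √((-1)² + 9² + (-12)²) = √226 ≈ 15.03
cos θ = (a·b)/(|a||b|) = -90/(10.86·15.03) ≈ -0.5511
θ = arccos(-0.5511) ≈ 123.4°

123.4°


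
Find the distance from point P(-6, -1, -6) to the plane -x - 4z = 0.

distance = |a·x₀ + b·y₀ + c·z₀ - d| / √(a² + b² + c²)
  = |(-1)·(-6) + 0·(-1) + (-4)·(-6) - 0| / √((-1)² + 0² + (-4)²)
  = |6 + 0 + 24 + 0| / √(1 + 0 + 16)
  = |30| / √17
  = 30 / 4.123
  ≈ 7.276

7.276


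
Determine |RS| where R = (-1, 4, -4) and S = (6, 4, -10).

d = √[(x₂-x₁)² + (y₂-y₁)² + (z₂-z₁)²]
  = √[7² + 0² + (-6)²]
  = √[49 + 0 + 36]
  = √85
  ≈ 9.22

9.22


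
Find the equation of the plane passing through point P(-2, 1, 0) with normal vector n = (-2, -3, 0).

The plane through P with normal n = (a, b, c) satisfies n·(r - P) = 0,
i.e. ax + by + cz = a·x₀ + b·y₀ + c·z₀.
d = (-2)·(-2) + (-3)·1 + 0·0
  = 4 - 3 + 0
  = 1
Equation: -2x - 3y = 1

-2x - 3y = 1


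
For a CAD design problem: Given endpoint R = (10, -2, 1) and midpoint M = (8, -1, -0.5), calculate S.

S = 2M - R
  = (2·8 - 10, 2·(-1) - (-2), 2·(-0.5) - 1)
  = (16 - 10, -2 + 2, -1 - 1)
  = (6, 0, -2)

(6, 0, -2)


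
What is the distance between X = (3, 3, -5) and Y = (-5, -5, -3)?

d = √[(x₂-x₁)² + (y₂-y₁)² + (z₂-z₁)²]
  = √[(-8)² + (-8)² + 2²]
  = √[64 + 64 + 4]
  = √132
  ≈ 11.49

11.49


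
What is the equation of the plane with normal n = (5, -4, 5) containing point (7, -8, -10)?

The plane through P with normal n = (a, b, c) satisfies n·(r - P) = 0,
i.e. ax + by + cz = a·x₀ + b·y₀ + c·z₀.
d = 5·7 + (-4)·(-8) + 5·(-10)
  = 35 + 32 - 50
  = 17
Equation: 5x - 4y + 5z = 17

5x - 4y + 5z = 17
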